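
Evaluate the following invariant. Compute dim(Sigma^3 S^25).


Each suspension raises dimension by 1: Sigma S^n = S^{n+1}.
Sigma^3 S^25 = S^{25+3} = S^28

28


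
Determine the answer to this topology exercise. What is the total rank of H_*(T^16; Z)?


b_k(T^16) = C(16,k), so the sum over k is sum_k C(16,k) = 2^16.
Total = 2^16 = 65536

65536


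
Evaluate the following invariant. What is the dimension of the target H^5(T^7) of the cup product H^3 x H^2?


Cup product: H^p x H^q -> H^{p+q}; here p+q = 3+2 = 5.
rank H^k(T^n) = C(n,k).
C(7,5) = 21

21


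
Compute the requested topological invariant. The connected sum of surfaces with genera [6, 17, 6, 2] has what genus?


Genus is additive under connected sum of orientable surfaces.
g = 6 + 17 + 6 + 2 = 31

31


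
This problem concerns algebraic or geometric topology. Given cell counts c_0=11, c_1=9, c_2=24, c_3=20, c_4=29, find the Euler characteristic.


chi = sum_k (-1)^k c_k.
= (-1)^0*11 + (-1)^1*9 + (-1)^2*24 + (-1)^3*20 + (-1)^4*29
= (11) + (-9) + (24) + (-20) + (29)
= 35

35


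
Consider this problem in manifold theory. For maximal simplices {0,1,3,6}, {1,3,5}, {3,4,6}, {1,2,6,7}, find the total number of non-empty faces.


Each maximal simplex on m vertices has 2^m - 1 nonempty faces.
Take the union (dedupe shared faces).
Total distinct faces = 35

35


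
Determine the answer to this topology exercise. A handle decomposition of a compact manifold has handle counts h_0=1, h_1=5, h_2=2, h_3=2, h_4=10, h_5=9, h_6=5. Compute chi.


Handles of index k contribute (-1)^k to chi (same as CW cells).
chi = (1) + (-5) + (2) + (-2) + (10) + (-9) + (5) = 2

2


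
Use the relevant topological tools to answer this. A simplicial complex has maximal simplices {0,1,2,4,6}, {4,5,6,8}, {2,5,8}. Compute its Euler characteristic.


Enumerate all faces; f-vector: f_0=7, f_1=17, f_2=15, f_3=6, f_4=1.
chi = sum (-1)^k f_k = 0

0


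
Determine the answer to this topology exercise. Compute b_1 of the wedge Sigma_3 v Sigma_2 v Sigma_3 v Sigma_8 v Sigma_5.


For a wedge X v Y: reduced H_k(X v Y) = H_k(X) + H_k(Y).
Each Sigma_g contributes b_1 = 2g.
b_1 = 6 + 4 + 6 + 16 + 10 = 42

42


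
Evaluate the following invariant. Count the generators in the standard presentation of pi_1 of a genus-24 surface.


Standard presentation: pi_1(Sigma_g) = <a_1,b_1,...,a_g,b_g | [a_1,b_1]...[a_g,b_g] = 1>.
Number of generators = 2g = 2*24 = 48

48


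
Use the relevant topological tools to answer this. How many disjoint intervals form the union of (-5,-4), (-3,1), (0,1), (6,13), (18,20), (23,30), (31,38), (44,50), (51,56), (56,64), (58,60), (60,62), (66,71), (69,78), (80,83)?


Sort and merge overlapping open intervals.
Merged: (-5,-4), (-3,1), (6,13), (18,20), (23,30), (31,38), (44,50), (51,56), (56,64), (66,78), (80,83).
Number of components = 11

11


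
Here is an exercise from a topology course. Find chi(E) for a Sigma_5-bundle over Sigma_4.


For a fiber bundle F -> E -> B (with CW structure): chi(E) = chi(B) * chi(F).
chi(Sigma_4) = -6, chi(Sigma_5) = -8.
chi(E) = (-6) * (-8) = 48

48


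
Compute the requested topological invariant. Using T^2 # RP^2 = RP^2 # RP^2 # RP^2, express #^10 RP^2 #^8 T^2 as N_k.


Since a >= 1, the sum is non-orientable; each T^2 can be replaced by RP^2 # RP^2 (since T^2#RP^2 = 3RP^2).
Total crosscaps k = 10 + 2*8 = 26.
Check via chi: chi = 10*1 + 8*0 - (10+8-1)*2 = -24 = 2 - k = -24. Consistent.

26


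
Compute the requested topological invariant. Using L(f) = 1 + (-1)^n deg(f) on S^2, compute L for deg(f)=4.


On S^2: L(f) = tr(f_0*) + (-1)^2 tr(f_2*) = 1 + (-1)^2 * deg(f).
L(f) = 1 + (-1)^2 * 4 = 1 + 4 = 5

5


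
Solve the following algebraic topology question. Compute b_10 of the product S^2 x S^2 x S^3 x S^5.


Each S^d has Poincare polynomial 1 + t^d.
The product S^2 x S^2 x S^3 x S^5 has Poincare polynomial prod(1+t^d_i).
Expanding: b_0=1, b_2=2, b_3=1, b_4=1, b_5=3, b_7=3, b_8=1, b_9=1, b_10=2, b_12=1.
b_10 = 2

2


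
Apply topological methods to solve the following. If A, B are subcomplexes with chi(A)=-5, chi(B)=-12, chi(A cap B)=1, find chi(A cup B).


chi(A cup B) = chi(A) + chi(B) - chi(A cap B)
= -5 + (-12) - (1)
= -18

-18


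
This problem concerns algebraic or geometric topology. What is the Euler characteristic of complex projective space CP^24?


CP^24 has one cell in each even dimension 0, 2, ..., 2*24 (24+1 cells total).
All cells are even-dimensional, so chi = number of cells.
chi = 24 + 1 = 25

25


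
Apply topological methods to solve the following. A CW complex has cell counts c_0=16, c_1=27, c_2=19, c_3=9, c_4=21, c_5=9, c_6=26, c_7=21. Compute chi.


chi = sum_k (-1)^k c_k.
= (-1)^0*16 + (-1)^1*27 + (-1)^2*19 + (-1)^3*9 + (-1)^4*21 + (-1)^5*9 + (-1)^6*26 + (-1)^7*21
= (16) + (-27) + (19) + (-9) + (21) + (-9) + (26) + (-21)
= 16

16


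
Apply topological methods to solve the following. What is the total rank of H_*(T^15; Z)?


b_k(T^15) = C(15,k), so the sum over k is sum_k C(15,k) = 2^15.
Total = 2^15 = 32768

32768


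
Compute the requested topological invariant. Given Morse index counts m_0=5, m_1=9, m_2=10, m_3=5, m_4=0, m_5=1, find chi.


Morse theory: chi(M) = sum_k (-1)^k m_k where m_k = #(index-k critical points).
= (5) + (-9) + (10) + (-5) + (0) + (-1) = 0

0


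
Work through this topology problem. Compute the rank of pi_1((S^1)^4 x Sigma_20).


pi_1(A x B) = pi_1(A) x pi_1(B); rank of abelianization = b_1.
b_1(T^4) = 4, b_1(Sigma_20) = 2*20 = 40.
b_1(product) = 4 + 40 = 44

44


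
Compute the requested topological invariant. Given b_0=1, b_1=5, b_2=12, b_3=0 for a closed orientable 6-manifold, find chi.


By Poincare duality b_k = b_{6-k}, so full Betti numbers: b_0=1, b_1=5, b_2=12, b_3=0, b_4=12, b_5=5, b_6=1.
chi = sum (-1)^k b_k = 16

16


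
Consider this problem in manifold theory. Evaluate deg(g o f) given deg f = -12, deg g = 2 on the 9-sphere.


Degree is multiplicative under composition: deg(g o f) = deg(g) * deg(f).
= 2 * -12 = -24

-24


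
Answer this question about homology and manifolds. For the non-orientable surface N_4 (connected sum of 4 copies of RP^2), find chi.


For a non-orientable closed surface with k crosscaps: chi = 2 - k.
Here k = 4.
chi = 2 - 4 = -2

-2


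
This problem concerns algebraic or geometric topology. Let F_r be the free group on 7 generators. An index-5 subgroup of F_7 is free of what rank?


Nielsen-Schreier: an index-n subgroup of F_r is free of rank 1 + n(r-1).
Equivalently: chi(cover) = n*chi(base); chi(vee_r S^1) = 1 - 7 = -6.
chi(E) = 5*(-6) = -30; rank = 1 - chi(E) = 1 - (-30) = 31.
rank = 1 + 5*(7-1) = 1 + 30 = 31

31


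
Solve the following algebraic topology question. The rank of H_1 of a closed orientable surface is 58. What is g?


For a closed orientable surface: b_1 = 2g.
58 = 2g
g = 58 / 2 = 29

29


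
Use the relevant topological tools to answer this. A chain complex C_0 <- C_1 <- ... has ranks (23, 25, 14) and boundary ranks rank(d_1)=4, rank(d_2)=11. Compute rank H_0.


rank H_k = rank(ker d_k) - rank(im d_{k+1}).
rank(ker d_0) = rank(C_0) - rank(d_0) = 23 - 0 = 23.
rank(im d_{0+1}) = 4.
rank H_0 = 23 - 4 = 19

19


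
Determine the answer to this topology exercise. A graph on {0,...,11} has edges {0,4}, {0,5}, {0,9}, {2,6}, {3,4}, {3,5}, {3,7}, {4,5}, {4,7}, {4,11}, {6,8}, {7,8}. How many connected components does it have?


Run DFS/union-find over 12 vertices.
V = 12, E = 12.
Number of components = 3

3


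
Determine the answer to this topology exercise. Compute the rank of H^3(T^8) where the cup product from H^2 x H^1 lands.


Cup product: H^p x H^q -> H^{p+q}; here p+q = 2+1 = 3.
rank H^k(T^n) = C(n,k).
C(8,3) = 56

56


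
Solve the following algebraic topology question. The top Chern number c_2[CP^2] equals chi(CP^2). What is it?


For any closed oriented manifold, <e(TM),[M]> = chi(M).
chi(CP^2) = 2+1 = 3

3


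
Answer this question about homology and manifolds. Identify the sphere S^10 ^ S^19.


S^m ^ S^n = S^{m+n}.
k = 10 + 19 = 29

29


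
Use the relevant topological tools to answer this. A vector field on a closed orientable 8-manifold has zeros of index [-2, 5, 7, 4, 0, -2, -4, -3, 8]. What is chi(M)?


Poincare-Hopf: chi(M) = sum of indices of zeros.
chi = (-2) + (5) + (7) + (4) + (0) + (-2) + (-4) + (-3) + (8) = 13

13


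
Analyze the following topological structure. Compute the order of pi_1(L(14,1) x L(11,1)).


pi_1(X x Y) = pi_1(X) x pi_1(Y).
pi_1(L(14,1)) = Z/14, pi_1(L(11,1)) = Z/11.
|Z/14 x Z/11| = 14 * 11 = 154

154


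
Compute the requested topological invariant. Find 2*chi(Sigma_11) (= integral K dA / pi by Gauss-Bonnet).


Gauss-Bonnet: integral K dA = 2*pi*chi(M).
chi(Sigma_11) = 2 - 2*11 = -20.
(integral K dA)/pi = 2*chi = 2*(-20) = -40

-40


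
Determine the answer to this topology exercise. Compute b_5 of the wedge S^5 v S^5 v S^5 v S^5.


For a wedge of spheres, H_k (k>0) is free on one generator per sphere of dimension k.
Spheres of dimension 5: count = 4.
b_5 = 4

4


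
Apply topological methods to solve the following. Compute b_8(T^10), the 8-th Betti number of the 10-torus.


By the Kunneth formula, b_k(T^n) = C(n,k).
b_8(T^10) = C(10,8).
C(10,8) = 10!/(8!*2!) = 45

45


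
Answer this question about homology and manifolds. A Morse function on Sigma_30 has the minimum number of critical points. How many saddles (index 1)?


A perfect Morse function has m_k = b_k.
For Sigma_30: b_0=1, b_1=2g=60, b_2=1.
Saddles m_1 = 2g = 60

60


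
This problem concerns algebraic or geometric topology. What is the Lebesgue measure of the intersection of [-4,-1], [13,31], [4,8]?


Intersection = [max(a_i), min(b_i)] = [13, -1].
Since 13 > -1, the intersection is empty.
Length = 0

0


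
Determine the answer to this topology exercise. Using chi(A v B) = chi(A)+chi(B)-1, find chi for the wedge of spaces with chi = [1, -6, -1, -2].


chi(A v B) = chi(A) + chi(B) - 1 (one point identified).
For 4 spaces: chi = (sum chi_i) - (4 - 1).
sum = -8; chi = -8 - 3 = -11

-11


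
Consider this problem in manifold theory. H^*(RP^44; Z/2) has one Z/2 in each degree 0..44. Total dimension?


H^k(RP^44; Z/2) = Z/2 for each 0 <= k <= 44.
Total dimension = 44 + 1 = 45

45


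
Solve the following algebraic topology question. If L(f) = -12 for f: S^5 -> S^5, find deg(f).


L(f) = 1 + (-1)^5 deg(f) on S^5.
-12 = 1 + (-1)^5 * deg(f)
(-1)^5 * deg(f) = -13
deg(f) = 13

13


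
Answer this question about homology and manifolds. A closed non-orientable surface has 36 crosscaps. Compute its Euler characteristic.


For a non-orientable closed surface with k crosscaps: chi = 2 - k.
Here k = 36.
chi = 2 - 36 = -34

-34


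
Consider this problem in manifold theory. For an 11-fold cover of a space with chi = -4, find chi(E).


For a finite covering: chi(E) = (number of sheets) * chi(B).
chi(E) = 11 * (-4) = -44

-44


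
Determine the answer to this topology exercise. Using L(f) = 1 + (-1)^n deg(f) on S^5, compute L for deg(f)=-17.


On S^5: L(f) = tr(f_0*) + (-1)^5 tr(f_5*) = 1 + (-1)^5 * deg(f).
L(f) = 1 + (-1)^5 * -17 = 1 + 17 = 18

18


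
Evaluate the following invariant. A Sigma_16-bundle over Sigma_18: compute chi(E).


For a fiber bundle F -> E -> B (with CW structure): chi(E) = chi(B) * chi(F).
chi(Sigma_18) = -34, chi(Sigma_16) = -30.
chi(E) = (-34) * (-30) = 1020

1020


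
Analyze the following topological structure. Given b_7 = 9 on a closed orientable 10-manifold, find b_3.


Poincare duality for closed orientable n-manifolds: b_k = b_{n-k}.
Here n = 10, so b_3 = b_7 = 9

9


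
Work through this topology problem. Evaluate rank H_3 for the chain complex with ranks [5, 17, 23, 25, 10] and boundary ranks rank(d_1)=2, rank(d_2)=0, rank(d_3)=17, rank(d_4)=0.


rank H_k = rank(ker d_k) - rank(im d_{k+1}).
rank(ker d_3) = rank(C_3) - rank(d_3) = 25 - 17 = 8.
rank(im d_{3+1}) = 0.
rank H_3 = 8 - 0 = 8

8


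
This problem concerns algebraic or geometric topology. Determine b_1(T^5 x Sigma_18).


pi_1(A x B) = pi_1(A) x pi_1(B); rank of abelianization = b_1.
b_1(T^5) = 5, b_1(Sigma_18) = 2*18 = 36.
b_1(product) = 5 + 36 = 41

41


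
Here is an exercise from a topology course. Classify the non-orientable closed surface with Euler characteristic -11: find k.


chi = 2 - k for closed non-orientable surfaces with k crosscaps.
-11 = 2 - k
k = 2 - (-11) = 13

13


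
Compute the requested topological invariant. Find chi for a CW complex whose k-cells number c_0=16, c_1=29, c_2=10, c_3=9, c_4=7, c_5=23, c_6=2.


chi = sum_k (-1)^k c_k.
= (-1)^0*16 + (-1)^1*29 + (-1)^2*10 + (-1)^3*9 + (-1)^4*7 + (-1)^5*23 + (-1)^6*2
= (16) + (-29) + (10) + (-9) + (7) + (-23) + (2)
= -26

-26


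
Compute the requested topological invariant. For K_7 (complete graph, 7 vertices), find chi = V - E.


K_7: V = 7, E = C(7,2) = 21.
chi = V - E = 7 - 21 = -14

-14


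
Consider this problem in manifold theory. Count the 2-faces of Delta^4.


Delta^4 has 4+1 vertices. A 2-face is a choice of 2+1 vertices.
f_2 = C(4+1, 2+1) = C(5,3) = 10

10


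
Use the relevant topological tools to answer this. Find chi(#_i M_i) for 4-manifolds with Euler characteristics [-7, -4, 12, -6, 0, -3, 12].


For n-manifolds: chi(A#B) = chi(A) + chi(B) - chi(S^4).
chi(S^4) = 1 + (-1)^4 = 2.
chi(#) = (sum chi_i) - (7-1)*chi(S^4) = 4 - 6*2 = -8

-8


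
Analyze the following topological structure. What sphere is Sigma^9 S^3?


Each suspension raises dimension by 1: Sigma S^n = S^{n+1}.
Sigma^9 S^3 = S^{3+9} = S^12

12


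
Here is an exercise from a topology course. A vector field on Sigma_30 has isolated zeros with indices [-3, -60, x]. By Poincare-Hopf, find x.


Poincare-Hopf: sum of indices = chi(M).
chi(Sigma_30) = 2 - 2*30 = -58.
Sum of known indices = -63.
x = chi - (sum known) = -58 - (-63) = 5

5


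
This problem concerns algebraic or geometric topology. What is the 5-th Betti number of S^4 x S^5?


Each S^d has Poincare polynomial 1 + t^d.
The product S^4 x S^5 has Poincare polynomial prod(1+t^d_i).
Expanding: b_0=1, b_4=1, b_5=1, b_9=1.
b_5 = 1

1


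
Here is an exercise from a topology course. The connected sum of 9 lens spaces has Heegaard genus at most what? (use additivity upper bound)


Heegaard genus satisfies g(A#B) <= g(A) + g(B).
Each lens space has g = 1.
Upper bound: 9 * 1 = 9

9


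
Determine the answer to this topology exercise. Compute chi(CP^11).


CP^11 has one cell in each even dimension 0, 2, ..., 2*11 (11+1 cells total).
All cells are even-dimensional, so chi = number of cells.
chi = 11 + 1 = 12

12


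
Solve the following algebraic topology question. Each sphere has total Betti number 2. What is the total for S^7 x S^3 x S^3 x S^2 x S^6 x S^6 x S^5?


Total Betti number is multiplicative under products.
Each S^d (d>=1) has total Betti number 2.
There are 7 sphere factors.
Total = 2^7 = 128

128


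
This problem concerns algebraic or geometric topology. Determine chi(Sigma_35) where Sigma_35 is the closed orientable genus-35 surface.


For a closed orientable surface of genus g: chi = 2 - 2g.
Here g = 35.
chi = 2 - 2*35 = 2 - 70 = -68

-68


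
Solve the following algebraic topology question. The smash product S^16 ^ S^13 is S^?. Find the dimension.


S^m ^ S^n = S^{m+n}.
k = 16 + 13 = 29

29


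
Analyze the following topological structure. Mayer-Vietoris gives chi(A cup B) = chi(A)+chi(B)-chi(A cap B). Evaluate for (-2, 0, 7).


chi(A cup B) = chi(A) + chi(B) - chi(A cap B)
= -2 + (0) - (7)
= -9

-9


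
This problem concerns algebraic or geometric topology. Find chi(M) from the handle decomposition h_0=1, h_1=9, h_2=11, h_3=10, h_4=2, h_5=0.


Handles of index k contribute (-1)^k to chi (same as CW cells).
chi = (1) + (-9) + (11) + (-10) + (2) + (0) = -5

-5


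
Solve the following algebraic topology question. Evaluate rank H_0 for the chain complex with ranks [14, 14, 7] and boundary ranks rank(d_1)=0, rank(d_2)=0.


rank H_k = rank(ker d_k) - rank(im d_{k+1}).
rank(ker d_0) = rank(C_0) - rank(d_0) = 14 - 0 = 14.
rank(im d_{0+1}) = 0.
rank H_0 = 14 - 0 = 14

14


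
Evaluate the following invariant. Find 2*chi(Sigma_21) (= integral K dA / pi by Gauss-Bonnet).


Gauss-Bonnet: integral K dA = 2*pi*chi(M).
chi(Sigma_21) = 2 - 2*21 = -40.
(integral K dA)/pi = 2*chi = 2*(-40) = -80

-80


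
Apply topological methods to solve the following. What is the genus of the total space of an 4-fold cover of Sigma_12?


For an n-sheeted cover: chi(E) = n * chi(B).
chi(Sigma_12) = 2 - 2*12 = -22.
chi(E) = 4 * (-22) = -88.
genus(E) = (2 - chi(E))/2 = (2 - (-88))/2 = 90/2 = 45

45


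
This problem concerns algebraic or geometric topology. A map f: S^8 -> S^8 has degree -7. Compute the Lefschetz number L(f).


On S^8: L(f) = tr(f_0*) + (-1)^8 tr(f_8*) = 1 + (-1)^8 * deg(f).
L(f) = 1 + (-1)^8 * -7 = 1 + -7 = -6

-6


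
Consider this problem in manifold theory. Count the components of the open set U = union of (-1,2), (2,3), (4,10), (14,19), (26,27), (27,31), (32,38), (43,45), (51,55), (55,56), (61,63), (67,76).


Sort and merge overlapping open intervals.
Merged: (-1,2), (2,3), (4,10), (14,19), (26,27), (27,31), (32,38), (43,45), (51,55), (55,56), (61,63), (67,76).
Number of components = 12

12


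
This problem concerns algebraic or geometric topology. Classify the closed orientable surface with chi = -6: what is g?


chi = 2 - 2g for closed orientable surfaces.
-6 = 2 - 2g
2g = 2 - (-6) = 8
g = 4

4


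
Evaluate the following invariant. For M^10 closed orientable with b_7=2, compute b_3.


Poincare duality for closed orientable n-manifolds: b_k = b_{n-k}.
Here n = 10, so b_3 = b_7 = 2

2


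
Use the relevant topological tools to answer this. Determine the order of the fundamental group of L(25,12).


pi_1(L(p,q)) = Z/pZ for any q coprime to p.
|pi_1(L(25,12))| = 25

25


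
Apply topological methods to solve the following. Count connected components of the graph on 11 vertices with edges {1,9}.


Run DFS/union-find over 11 vertices.
V = 11, E = 1.
Number of components = 10

10


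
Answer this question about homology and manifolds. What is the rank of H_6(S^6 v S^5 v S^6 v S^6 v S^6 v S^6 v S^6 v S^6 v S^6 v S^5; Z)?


For a wedge of spheres, H_k (k>0) is free on one generator per sphere of dimension k.
Spheres of dimension 6: count = 8.
b_6 = 8

8


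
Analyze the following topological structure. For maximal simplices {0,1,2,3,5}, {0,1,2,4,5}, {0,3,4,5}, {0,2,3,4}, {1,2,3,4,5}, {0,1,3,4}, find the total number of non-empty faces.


Each maximal simplex on m vertices has 2^m - 1 nonempty faces.
Take the union (dedupe shared faces).
Total distinct faces = 59

59


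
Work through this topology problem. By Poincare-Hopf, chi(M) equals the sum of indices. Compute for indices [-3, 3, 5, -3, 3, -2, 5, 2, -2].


Poincare-Hopf: chi(M) = sum of indices of zeros.
chi = (-3) + (3) + (5) + (-3) + (3) + (-2) + (5) + (2) + (-2) = 8

8


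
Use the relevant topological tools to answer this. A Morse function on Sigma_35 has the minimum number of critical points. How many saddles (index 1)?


A perfect Morse function has m_k = b_k.
For Sigma_35: b_0=1, b_1=2g=70, b_2=1.
Saddles m_1 = 2g = 70

70


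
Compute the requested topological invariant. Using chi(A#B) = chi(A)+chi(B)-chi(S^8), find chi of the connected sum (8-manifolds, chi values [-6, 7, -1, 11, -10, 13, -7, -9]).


For n-manifolds: chi(A#B) = chi(A) + chi(B) - chi(S^8).
chi(S^8) = 1 + (-1)^8 = 2.
chi(#) = (sum chi_i) - (8-1)*chi(S^8) = -2 - 7*2 = -16

-16


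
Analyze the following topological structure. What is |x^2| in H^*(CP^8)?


|x| = 2 in H^*(CP^n).
|x^2| = 2 * |x| = 2 * 2 = 4

4


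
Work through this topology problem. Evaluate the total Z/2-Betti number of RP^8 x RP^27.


dim H^*(RP^n; Z/2) = n+1 (one Z/2 in each degree 0..n).
Total Betti number is multiplicative.
Total = (8+1) * (27+1) = 9 * 28 = 252

252


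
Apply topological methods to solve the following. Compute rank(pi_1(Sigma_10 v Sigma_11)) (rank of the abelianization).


For a wedge: H_1(A v B) = H_1(A) + H_1(B).
b_1(Sigma_10) = 20, b_1(Sigma_11) = 22.
b_1 = 20 + 22 = 42

42


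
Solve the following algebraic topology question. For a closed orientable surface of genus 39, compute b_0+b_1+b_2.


For Sigma_39: b_0 = 1, b_1 = 2g = 78, b_2 = 1.
Total = 1 + 78 + 1 = 80

80


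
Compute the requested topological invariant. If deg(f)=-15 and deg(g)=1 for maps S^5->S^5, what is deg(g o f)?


Degree is multiplicative under composition: deg(g o f) = deg(g) * deg(f).
= 1 * -15 = -15

-15


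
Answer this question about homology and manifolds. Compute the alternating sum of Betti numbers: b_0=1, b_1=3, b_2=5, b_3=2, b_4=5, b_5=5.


chi = sum_k (-1)^k b_k.
= (1) + (-3) + (5) + (-2) + (5) + (-5)
= 1

1


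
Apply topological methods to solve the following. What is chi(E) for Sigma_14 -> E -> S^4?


chi(S^4) = 2 (n even), chi(Sigma_14) = 2 - 2*14 = -26.
chi(E) = 2 * (-26) = -52

-52


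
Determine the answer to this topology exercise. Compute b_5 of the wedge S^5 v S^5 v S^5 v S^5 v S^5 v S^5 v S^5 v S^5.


For a wedge of spheres, H_k (k>0) is free on one generator per sphere of dimension k.
Spheres of dimension 5: count = 8.
b_5 = 8

8


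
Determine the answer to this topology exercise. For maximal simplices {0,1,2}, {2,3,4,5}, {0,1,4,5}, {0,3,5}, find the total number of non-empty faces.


Each maximal simplex on m vertices has 2^m - 1 nonempty faces.
Take the union (dedupe shared faces).
Total distinct faces = 32

32


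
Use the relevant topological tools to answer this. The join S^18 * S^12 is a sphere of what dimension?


Join of spheres: S^m * S^n = S^{m+n+1}.
dim = 18 + 12 + 1 = 31

31


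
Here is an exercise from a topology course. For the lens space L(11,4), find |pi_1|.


pi_1(L(p,q)) = Z/pZ for any q coprime to p.
|pi_1(L(11,4))| = 11

11


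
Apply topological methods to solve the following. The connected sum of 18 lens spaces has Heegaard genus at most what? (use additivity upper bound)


Heegaard genus satisfies g(A#B) <= g(A) + g(B).
Each lens space has g = 1.
Upper bound: 18 * 1 = 18

18


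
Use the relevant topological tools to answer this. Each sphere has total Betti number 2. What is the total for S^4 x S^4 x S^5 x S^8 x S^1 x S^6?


Total Betti number is multiplicative under products.
Each S^d (d>=1) has total Betti number 2.
There are 6 sphere factors.
Total = 2^6 = 64

64


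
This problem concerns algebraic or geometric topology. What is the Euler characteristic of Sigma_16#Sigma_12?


chi(Sigma_16) = 2 - 2*16 = -30
chi(Sigma_12) = 2 - 2*12 = -22
For surfaces: chi(A#B) = chi(A) + chi(B) - 2.
chi = -30 + -22 - 2 = -54

-54


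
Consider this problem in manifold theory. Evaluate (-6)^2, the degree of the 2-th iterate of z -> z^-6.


deg(f) = -6. Degree is multiplicative: deg(f^2) = (deg f)^2.
deg(f^2) = (-6)^2 = 36

36


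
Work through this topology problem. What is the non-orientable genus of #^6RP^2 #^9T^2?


Since a >= 1, the sum is non-orientable; each T^2 can be replaced by RP^2 # RP^2 (since T^2#RP^2 = 3RP^2).
Total crosscaps k = 6 + 2*9 = 24.
Check via chi: chi = 6*1 + 9*0 - (6+9-1)*2 = -22 = 2 - k = -22. Consistent.

24


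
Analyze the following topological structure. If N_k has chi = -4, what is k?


chi = 2 - k for closed non-orientable surfaces with k crosscaps.
-4 = 2 - k
k = 2 - (-4) = 6

6


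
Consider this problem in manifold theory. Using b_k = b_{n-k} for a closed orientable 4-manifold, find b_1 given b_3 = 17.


Poincare duality for closed orientable n-manifolds: b_k = b_{n-k}.
Here n = 4, so b_1 = b_3 = 17

17


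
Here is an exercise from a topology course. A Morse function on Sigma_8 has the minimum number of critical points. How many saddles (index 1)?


A perfect Morse function has m_k = b_k.
For Sigma_8: b_0=1, b_1=2g=16, b_2=1.
Saddles m_1 = 2g = 16

16


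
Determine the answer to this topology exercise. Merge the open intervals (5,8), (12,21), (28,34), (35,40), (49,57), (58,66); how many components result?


Sort and merge overlapping open intervals.
Merged: (5,8), (12,21), (28,34), (35,40), (49,57), (58,66).
Number of components = 6

6


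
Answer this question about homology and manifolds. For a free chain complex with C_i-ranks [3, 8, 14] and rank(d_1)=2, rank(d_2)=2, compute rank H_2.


rank H_k = rank(ker d_k) - rank(im d_{k+1}).
rank(ker d_2) = rank(C_2) - rank(d_2) = 14 - 2 = 12.
rank(im d_{2+1}) = 0.
rank H_2 = 12 - 0 = 12

12


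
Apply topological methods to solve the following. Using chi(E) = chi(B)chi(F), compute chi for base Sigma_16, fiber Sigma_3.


For a fiber bundle F -> E -> B (with CW structure): chi(E) = chi(B) * chi(F).
chi(Sigma_16) = -30, chi(Sigma_3) = -4.
chi(E) = (-30) * (-4) = 120

120


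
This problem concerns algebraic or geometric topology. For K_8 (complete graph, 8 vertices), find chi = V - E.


K_8: V = 8, E = C(8,2) = 28.
chi = V - E = 8 - 28 = -20

-20


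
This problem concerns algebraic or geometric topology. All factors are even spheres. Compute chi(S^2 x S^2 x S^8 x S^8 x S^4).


chi is multiplicative: chi(X x Y) = chi(X) chi(Y).
Each even-dim sphere has chi = 2. There are 5 factors.
chi = 2^5 = 32

32


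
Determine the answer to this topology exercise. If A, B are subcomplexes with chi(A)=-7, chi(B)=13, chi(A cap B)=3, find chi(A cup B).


chi(A cup B) = chi(A) + chi(B) - chi(A cap B)
= -7 + (13) - (3)
= 3

3


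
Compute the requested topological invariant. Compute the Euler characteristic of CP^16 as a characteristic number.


For any closed oriented manifold, <e(TM),[M]> = chi(M).
chi(CP^16) = 16+1 = 17

17


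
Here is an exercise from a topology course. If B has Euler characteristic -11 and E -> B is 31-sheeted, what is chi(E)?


For a finite covering: chi(E) = (number of sheets) * chi(B).
chi(E) = 31 * (-11) = -341

-341


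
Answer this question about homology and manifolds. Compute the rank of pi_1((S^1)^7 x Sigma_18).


pi_1(A x B) = pi_1(A) x pi_1(B); rank of abelianization = b_1.
b_1(T^7) = 7, b_1(Sigma_18) = 2*18 = 36.
b_1(product) = 7 + 36 = 43

43


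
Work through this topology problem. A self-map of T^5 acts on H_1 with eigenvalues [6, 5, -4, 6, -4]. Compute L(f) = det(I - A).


For a torus self-map: L(f) = det(I - A) where A acts on H_1.
L(f) = (1-6) * (1-5) * (1--4) * (1-6) * (1--4) = -5 * -4 * 5 * -5 * 5 = -2500

-2500


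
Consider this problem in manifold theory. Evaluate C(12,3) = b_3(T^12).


By the Kunneth formula, b_k(T^n) = C(n,k).
b_3(T^12) = C(12,3).
C(12,3) = 12!/(3!*9!) = 220

220


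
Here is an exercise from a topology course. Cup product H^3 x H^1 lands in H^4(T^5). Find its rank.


Cup product: H^p x H^q -> H^{p+q}; here p+q = 3+1 = 4.
rank H^k(T^n) = C(n,k).
C(5,4) = 5

5


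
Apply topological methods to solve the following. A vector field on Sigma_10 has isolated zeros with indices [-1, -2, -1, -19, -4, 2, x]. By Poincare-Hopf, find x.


Poincare-Hopf: sum of indices = chi(M).
chi(Sigma_10) = 2 - 2*10 = -18.
Sum of known indices = -25.
x = chi - (sum known) = -18 - (-25) = 7

7


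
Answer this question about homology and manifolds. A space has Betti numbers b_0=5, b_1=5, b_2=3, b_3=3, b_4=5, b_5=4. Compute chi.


chi = sum_k (-1)^k b_k.
= (5) + (-5) + (3) + (-3) + (5) + (-4)
= 1

1


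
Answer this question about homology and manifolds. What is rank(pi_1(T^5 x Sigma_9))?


pi_1(A x B) = pi_1(A) x pi_1(B); rank of abelianization = b_1.
b_1(T^5) = 5, b_1(Sigma_9) = 2*9 = 18.
b_1(product) = 5 + 18 = 23

23


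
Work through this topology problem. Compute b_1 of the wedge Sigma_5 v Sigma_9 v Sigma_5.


For a wedge X v Y: reduced H_k(X v Y) = H_k(X) + H_k(Y).
Each Sigma_g contributes b_1 = 2g.
b_1 = 10 + 18 + 10 = 38

38


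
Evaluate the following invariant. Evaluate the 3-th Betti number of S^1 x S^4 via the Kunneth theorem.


Each S^d has Poincare polynomial 1 + t^d.
The product S^1 x S^4 has Poincare polynomial prod(1+t^d_i).
Expanding: b_0=1, b_1=1, b_4=1, b_5=1.
b_3 = 0

0


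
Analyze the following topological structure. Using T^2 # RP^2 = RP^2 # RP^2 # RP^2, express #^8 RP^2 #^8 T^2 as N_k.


Since a >= 1, the sum is non-orientable; each T^2 can be replaced by RP^2 # RP^2 (since T^2#RP^2 = 3RP^2).
Total crosscaps k = 8 + 2*8 = 24.
Check via chi: chi = 8*1 + 8*0 - (8+8-1)*2 = -22 = 2 - k = -22. Consistent.

24


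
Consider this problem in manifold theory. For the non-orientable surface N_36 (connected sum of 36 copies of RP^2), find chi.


For a non-orientable closed surface with k crosscaps: chi = 2 - k.
Here k = 36.
chi = 2 - 36 = -34

-34


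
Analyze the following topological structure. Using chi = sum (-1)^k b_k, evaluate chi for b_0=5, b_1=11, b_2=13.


chi = sum_k (-1)^k b_k.
= (5) + (-11) + (13)
= 7

7


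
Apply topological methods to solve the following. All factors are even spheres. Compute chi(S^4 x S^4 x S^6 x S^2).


chi is multiplicative: chi(X x Y) = chi(X) chi(Y).
Each even-dim sphere has chi = 2. There are 4 factors.
chi = 2^4 = 16

16


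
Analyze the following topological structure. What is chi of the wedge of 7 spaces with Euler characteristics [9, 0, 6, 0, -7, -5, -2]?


chi(A v B) = chi(A) + chi(B) - 1 (one point identified).
For 7 spaces: chi = (sum chi_i) - (7 - 1).
sum = 1; chi = 1 - 6 = -5

-5


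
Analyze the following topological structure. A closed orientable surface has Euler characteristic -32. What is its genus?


chi = 2 - 2g for closed orientable surfaces.
-32 = 2 - 2g
2g = 2 - (-32) = 34
g = 17

17


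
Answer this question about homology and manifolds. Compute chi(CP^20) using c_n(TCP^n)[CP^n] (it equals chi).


For any closed oriented manifold, <e(TM),[M]> = chi(M).
chi(CP^20) = 20+1 = 21

21


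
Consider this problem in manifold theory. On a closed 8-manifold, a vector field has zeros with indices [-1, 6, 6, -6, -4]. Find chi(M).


Poincare-Hopf: chi(M) = sum of indices of zeros.
chi = (-1) + (6) + (6) + (-6) + (-4) = 1

1


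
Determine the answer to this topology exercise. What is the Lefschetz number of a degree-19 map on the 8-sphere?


On S^8: L(f) = tr(f_0*) + (-1)^8 tr(f_8*) = 1 + (-1)^8 * deg(f).
L(f) = 1 + (-1)^8 * 19 = 1 + 19 = 20

20


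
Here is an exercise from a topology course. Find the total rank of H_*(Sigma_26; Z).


For Sigma_26: b_0 = 1, b_1 = 2g = 52, b_2 = 1.
Total = 1 + 52 + 1 = 54

54


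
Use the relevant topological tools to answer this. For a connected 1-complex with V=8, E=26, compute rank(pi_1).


For a connected graph: rank(pi_1) = b_1 = E - V + 1 = 1 - chi.
chi = V - E = 8 - 26 = -18.
rank = 1 - (-18) = 26 - 8 + 1 = 19

19


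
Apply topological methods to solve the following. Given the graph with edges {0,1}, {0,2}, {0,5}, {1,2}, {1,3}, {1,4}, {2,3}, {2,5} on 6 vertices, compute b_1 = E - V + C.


b_1 = E - V + (number of components).
E = 8, V = 6, components = 1.
b_1 = 8 - 6 + 1 = 3

3


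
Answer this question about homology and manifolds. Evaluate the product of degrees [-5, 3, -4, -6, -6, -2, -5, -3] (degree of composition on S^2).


Degree is multiplicative: deg(composition) = product of degrees.
= (-5) * (3) * (-4) * (-6) * (-6) * (-2) * (-5) * (-3) = -64800

-64800


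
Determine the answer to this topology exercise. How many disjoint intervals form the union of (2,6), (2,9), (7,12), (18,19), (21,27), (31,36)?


Sort and merge overlapping open intervals.
Merged: (2,12), (18,19), (21,27), (31,36).
Number of components = 4

4


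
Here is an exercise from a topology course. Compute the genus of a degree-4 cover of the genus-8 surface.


For an n-sheeted cover: chi(E) = n * chi(B).
chi(Sigma_8) = 2 - 2*8 = -14.
chi(E) = 4 * (-14) = -56.
genus(E) = (2 - chi(E))/2 = (2 - (-56))/2 = 58/2 = 29

29


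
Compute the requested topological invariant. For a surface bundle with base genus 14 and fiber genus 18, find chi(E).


For a fiber bundle F -> E -> B (with CW structure): chi(E) = chi(B) * chi(F).
chi(Sigma_14) = -26, chi(Sigma_18) = -34.
chi(E) = (-26) * (-34) = 884

884


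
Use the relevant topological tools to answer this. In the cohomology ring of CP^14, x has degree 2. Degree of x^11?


|x| = 2 in H^*(CP^n).
|x^11| = 11 * |x| = 11 * 2 = 22

22


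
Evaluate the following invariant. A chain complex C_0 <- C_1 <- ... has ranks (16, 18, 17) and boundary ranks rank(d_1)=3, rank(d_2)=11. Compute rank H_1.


rank H_k = rank(ker d_k) - rank(im d_{k+1}).
rank(ker d_1) = rank(C_1) - rank(d_1) = 18 - 3 = 15.
rank(im d_{1+1}) = 11.
rank H_1 = 15 - 11 = 4

4


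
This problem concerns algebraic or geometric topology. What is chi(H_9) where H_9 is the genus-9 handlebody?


A genus-g handlebody deformation retracts to a wedge of g circles.
chi(vee_g S^1) = 1 - g.
chi(H_9) = 1 - 9 = -8

-8


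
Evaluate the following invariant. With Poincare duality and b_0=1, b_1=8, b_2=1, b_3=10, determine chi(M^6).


By Poincare duality b_k = b_{6-k}, so full Betti numbers: b_0=1, b_1=8, b_2=1, b_3=10, b_4=1, b_5=8, b_6=1.
chi = sum (-1)^k b_k = -22

-22


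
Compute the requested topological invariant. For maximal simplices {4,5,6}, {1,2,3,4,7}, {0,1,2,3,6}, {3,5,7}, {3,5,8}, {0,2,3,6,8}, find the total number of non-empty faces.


Each maximal simplex on m vertices has 2^m - 1 nonempty faces.
Take the union (dedupe shared faces).
Total distinct faces = 81

81


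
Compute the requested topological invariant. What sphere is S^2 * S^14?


Join of spheres: S^m * S^n = S^{m+n+1}.
dim = 2 + 14 + 1 = 17

17


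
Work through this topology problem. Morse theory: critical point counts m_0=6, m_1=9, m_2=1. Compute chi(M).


Morse theory: chi(M) = sum_k (-1)^k m_k where m_k = #(index-k critical points).
= (6) + (-9) + (1) = -2

-2


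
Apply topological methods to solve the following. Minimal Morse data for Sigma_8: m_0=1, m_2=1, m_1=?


A perfect Morse function has m_k = b_k.
For Sigma_8: b_0=1, b_1=2g=16, b_2=1.
Saddles m_1 = 2g = 16

16


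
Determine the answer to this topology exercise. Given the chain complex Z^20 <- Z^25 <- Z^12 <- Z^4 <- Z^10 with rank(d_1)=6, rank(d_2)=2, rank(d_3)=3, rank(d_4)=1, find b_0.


rank H_k = rank(ker d_k) - rank(im d_{k+1}).
rank(ker d_0) = rank(C_0) - rank(d_0) = 20 - 0 = 20.
rank(im d_{0+1}) = 6.
rank H_0 = 20 - 6 = 14

14


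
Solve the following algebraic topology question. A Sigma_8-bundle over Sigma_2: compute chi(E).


For a fiber bundle F -> E -> B (with CW structure): chi(E) = chi(B) * chi(F).
chi(Sigma_2) = -2, chi(Sigma_8) = -14.
chi(E) = (-2) * (-14) = 28

28


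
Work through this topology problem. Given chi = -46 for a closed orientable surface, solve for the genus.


chi = 2 - 2g for closed orientable surfaces.
-46 = 2 - 2g
2g = 2 - (-46) = 48
g = 24

24


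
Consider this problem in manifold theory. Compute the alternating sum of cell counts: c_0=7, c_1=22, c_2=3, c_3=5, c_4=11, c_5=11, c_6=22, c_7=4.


chi = sum_k (-1)^k c_k.
= (-1)^0*7 + (-1)^1*22 + (-1)^2*3 + (-1)^3*5 + (-1)^4*11 + (-1)^5*11 + (-1)^6*22 + (-1)^7*4
= (7) + (-22) + (3) + (-5) + (11) + (-11) + (22) + (-4)
= 1

1


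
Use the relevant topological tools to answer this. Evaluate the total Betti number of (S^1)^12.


b_k(T^12) = C(12,k), so the sum over k is sum_k C(12,k) = 2^12.
Total = 2^12 = 4096

4096


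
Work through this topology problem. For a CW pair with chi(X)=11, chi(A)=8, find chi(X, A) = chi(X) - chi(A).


Relative Euler characteristic: chi(X, A) = chi(X) - chi(A).
= 11 - (8) = 3

3


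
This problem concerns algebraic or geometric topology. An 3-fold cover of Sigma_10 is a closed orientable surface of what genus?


For an n-sheeted cover: chi(E) = n * chi(B).
chi(Sigma_10) = 2 - 2*10 = -18.
chi(E) = 3 * (-18) = -54.
genus(E) = (2 - chi(E))/2 = (2 - (-54))/2 = 56/2 = 28

28


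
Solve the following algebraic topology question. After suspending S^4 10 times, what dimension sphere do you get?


Each suspension raises dimension by 1: Sigma S^n = S^{n+1}.
Sigma^10 S^4 = S^{4+10} = S^14

14


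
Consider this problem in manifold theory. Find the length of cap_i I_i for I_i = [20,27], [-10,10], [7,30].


Intersection = [max(a_i), min(b_i)] = [20, 10].
Since 20 > 10, the intersection is empty.
Length = 0

0


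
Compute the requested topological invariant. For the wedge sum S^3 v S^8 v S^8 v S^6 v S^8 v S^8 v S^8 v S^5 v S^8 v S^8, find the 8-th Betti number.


For a wedge of spheres, H_k (k>0) is free on one generator per sphere of dimension k.
Spheres of dimension 8: count = 7.
b_8 = 7

7


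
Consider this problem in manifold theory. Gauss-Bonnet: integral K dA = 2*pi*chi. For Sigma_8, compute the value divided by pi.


Gauss-Bonnet: integral K dA = 2*pi*chi(M).
chi(Sigma_8) = 2 - 2*8 = -14.
(integral K dA)/pi = 2*chi = 2*(-14) = -28

-28


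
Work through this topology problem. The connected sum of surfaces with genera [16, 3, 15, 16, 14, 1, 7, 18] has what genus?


Genus is additive under connected sum of orientable surfaces.
g = 16 + 3 + 15 + 16 + 14 + 1 + 7 + 18 = 90

90


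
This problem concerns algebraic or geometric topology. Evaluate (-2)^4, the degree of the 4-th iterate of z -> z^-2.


deg(f) = -2. Degree is multiplicative: deg(f^4) = (deg f)^4.
deg(f^4) = (-2)^4 = 16

16


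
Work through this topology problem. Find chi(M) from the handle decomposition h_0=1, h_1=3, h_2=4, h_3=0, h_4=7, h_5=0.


Handles of index k contribute (-1)^k to chi (same as CW cells).
chi = (1) + (-3) + (4) + (0) + (7) + (0) = 9

9


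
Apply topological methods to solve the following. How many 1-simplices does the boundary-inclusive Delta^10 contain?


Delta^10 has 10+1 vertices. A 1-face is a choice of 1+1 vertices.
f_1 = C(10+1, 1+1) = C(11,2) = 55

55


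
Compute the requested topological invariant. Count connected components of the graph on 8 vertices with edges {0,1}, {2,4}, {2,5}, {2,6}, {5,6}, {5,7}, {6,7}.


Run DFS/union-find over 8 vertices.
V = 8, E = 7.
Number of components = 3

3


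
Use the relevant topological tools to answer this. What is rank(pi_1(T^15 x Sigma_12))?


pi_1(A x B) = pi_1(A) x pi_1(B); rank of abelianization = b_1.
b_1(T^15) = 15, b_1(Sigma_12) = 2*12 = 24.
b_1(product) = 15 + 24 = 39

39


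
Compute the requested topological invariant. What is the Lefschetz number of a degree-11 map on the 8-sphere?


On S^8: L(f) = tr(f_0*) + (-1)^8 tr(f_8*) = 1 + (-1)^8 * deg(f).
L(f) = 1 + (-1)^8 * 11 = 1 + 11 = 12

12


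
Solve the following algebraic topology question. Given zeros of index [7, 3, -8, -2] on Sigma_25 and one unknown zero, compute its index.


Poincare-Hopf: sum of indices = chi(M).
chi(Sigma_25) = 2 - 2*25 = -48.
Sum of known indices = 0.
x = chi - (sum known) = -48 - (0) = -48

-48


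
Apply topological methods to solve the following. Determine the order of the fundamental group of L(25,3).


pi_1(L(p,q)) = Z/pZ for any q coprime to p.
|pi_1(L(25,3))| = 25

25


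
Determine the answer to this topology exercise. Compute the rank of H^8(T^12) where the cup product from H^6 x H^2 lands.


Cup product: H^p x H^q -> H^{p+q}; here p+q = 6+2 = 8.
rank H^k(T^n) = C(n,k).
C(12,8) = 495

495


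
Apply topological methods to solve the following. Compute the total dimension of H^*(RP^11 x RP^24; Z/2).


dim H^*(RP^n; Z/2) = n+1 (one Z/2 in each degree 0..n).
Total Betti number is multiplicative.
Total = (11+1) * (24+1) = 12 * 25 = 300

300


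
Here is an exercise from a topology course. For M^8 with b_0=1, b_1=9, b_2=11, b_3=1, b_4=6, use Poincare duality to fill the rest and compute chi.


By Poincare duality b_k = b_{8-k}, so full Betti numbers: b_0=1, b_1=9, b_2=11, b_3=1, b_4=6, b_5=1, b_6=11, b_7=9, b_8=1.
chi = sum (-1)^k b_k = 10

10
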